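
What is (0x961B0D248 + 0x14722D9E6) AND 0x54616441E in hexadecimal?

0x12040E

Add column by column in base 16, right to left:
  8+6 = E
  4+E = 2 carry 1
  2+9+1 = C
  D+D = A carry 1
  0+2+1 = 3
  B+2 = D
  1+7 = 8
  6+4 = A
  9+1 = A
Sum = 0xAA8D3AC2E; now AND with 0x54616441E:
  A&5=0, A&4=0, 8&6=0, D&1=1, 3&6=2, A&4=0, C&4=4, 2&1=0, E&E=E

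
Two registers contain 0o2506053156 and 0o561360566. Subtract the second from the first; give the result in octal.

Subtract column by column in base 8:
  6-6 → 0
  5-6 → 7 (borrow)
  1-5-1 → 3 (borrow)
  3-0-1 → 2
  5-6 → 7 (borrow)
  0-3-1 → 4 (borrow)
  6-1-1 → 4
  0-6 → 2 (borrow)
  5-5-1 → 7 (borrow)
  2-0-1 → 1

0o1724472370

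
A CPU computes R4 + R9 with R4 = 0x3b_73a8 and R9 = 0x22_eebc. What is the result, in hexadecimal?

0x5e6264

Add column by column in base 16, right to left:
  8+c = 4 carry 1
  a+b+1 = 6 carry 1
  3+e+1 = 2 carry 1
  7+e+1 = 6 carry 1
  b+2+1 = e
  3+2 = 5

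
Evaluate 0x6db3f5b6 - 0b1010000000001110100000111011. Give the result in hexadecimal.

0x63b30d7b

0b1010000000001110100000111011 = 0xa00e83b in hexadecimal.
Subtract column by column in base 16:
  6-b → b (borrow)
  b-3-1 → 7
  5-8 → d (borrow)
  f-e-1 → 0
  3-0 → 3
  b-0 → b
  d-a → 3
  6-0 → 6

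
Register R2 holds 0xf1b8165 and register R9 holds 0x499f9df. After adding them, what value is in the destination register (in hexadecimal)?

0x13b57b44

Add column by column in base 16, right to left:
  5+f = 4 carry 1
  6+d+1 = 4 carry 1
  1+9+1 = b
  8+f = 7 carry 1
  b+9+1 = 5 carry 1
  1+9+1 = b
  f+4 = 3 carry 1
  final carry 1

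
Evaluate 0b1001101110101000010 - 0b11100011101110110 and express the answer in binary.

Subtract column by column in base 2:
  0-0 → 0
  1-1 → 0
  0-1 → 1 (borrow)
  0-0-1 → 1 (borrow)
  0-1-1 → 0 (borrow)
  0-1-1 → 0 (borrow)
  1-1-1 → 1 (borrow)
  0-0-1 → 1 (borrow)
  1-1-1 → 1 (borrow)
  0-1-1 → 0 (borrow)
  1-1-1 → 1 (borrow)
  1-0-1 → 0
  1-0 → 1
  0-0 → 0
  1-1 → 0
  1-1 → 0
  0-1 → 1 (borrow)
  0-0-1 → 1 (borrow)
  1-0-1 → 0

0b110001010111001100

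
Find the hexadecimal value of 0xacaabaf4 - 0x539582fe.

0x591537f6

Subtract column by column in base 16:
  4-e → 6 (borrow)
  f-f-1 → f (borrow)
  a-2-1 → 7
  b-8 → 3
  a-5 → 5
  a-9 → 1
  c-3 → 9
  a-5 → 5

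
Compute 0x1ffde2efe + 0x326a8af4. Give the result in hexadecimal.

0x23248b9f2

Add column by column in base 16, right to left:
  e+4 = 2 carry 1
  f+f+1 = f carry 1
  e+a+1 = 9 carry 1
  2+8+1 = b
  e+a = 8 carry 1
  d+6+1 = 4 carry 1
  f+2+1 = 2 carry 1
  f+3+1 = 3 carry 1
  1+0+1 = 2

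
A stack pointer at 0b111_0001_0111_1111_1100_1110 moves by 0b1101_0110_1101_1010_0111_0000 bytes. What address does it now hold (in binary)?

Add column by column in base 2, right to left:
  0+0 = 0
  1+0 = 1
  1+0 = 1
  1+0 = 1
  0+1 = 1
  0+1 = 1
  1+1 = 0 carry 1
  1+0+1 = 0 carry 1
  1+0+1 = 0 carry 1
  1+1+1 = 1 carry 1
  1+0+1 = 0 carry 1
  1+1+1 = 1 carry 1
  1+1+1 = 1 carry 1
  1+0+1 = 0 carry 1
  1+1+1 = 1 carry 1
  0+1+1 = 0 carry 1
  1+0+1 = 0 carry 1
  0+1+1 = 0 carry 1
  0+1+1 = 0 carry 1
  0+0+1 = 1
  1+1 = 0 carry 1
  1+0+1 = 0 carry 1
  1+1+1 = 1 carry 1
  0+1+1 = 0 carry 1
  final carry 1

0b1010010000101101000111110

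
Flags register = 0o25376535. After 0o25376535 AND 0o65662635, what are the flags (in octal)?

AND each oct digit independently (no carries):
  2&6=2, 5&5=5, 3&6=2, 7&6=6, 6&2=2, 5&6=4, 3&3=3, 5&5=5

0o25262435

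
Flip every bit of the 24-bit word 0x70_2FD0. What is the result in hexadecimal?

Each hex digit d becomes F−d:
  7→8, 0→F, 2→D, F→0, D→2, 0→F

0x8FD02F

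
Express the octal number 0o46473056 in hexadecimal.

Each octal digit is 3 bits: 4=100 6=110 4=100 7=111 3=011 0=000 5=101 6=110.
Group the bits into nibbles: 1001 1010 0111 0110 0010 1110 → 9A762E.

0x9A762E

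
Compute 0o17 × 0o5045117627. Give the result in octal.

0o114055254731

Multiply each base-8 digit by 15, carrying:
  7×15 = 105 → write 1 carry 13
  2×15+13 = 43 → write 3 carry 5
  6×15+5 = 95 → write 7 carry 11
  7×15+11 = 116 → write 4 carry 14
  1×15+14 = 29 → write 5 carry 3
  1×15+3 = 18 → write 2 carry 2
  5×15+2 = 77 → write 5 carry 9
  4×15+9 = 69 → write 5 carry 8
  0×15+8 = 8 → write 0 carry 1
  5×15+1 = 76 → write 4 carry 9
  remaining carry: 11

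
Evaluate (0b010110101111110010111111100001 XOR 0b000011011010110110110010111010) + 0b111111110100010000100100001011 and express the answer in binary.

0b1010101101001010100110001100110

First 0b010110101111110010111111100001 XOR 0b000011011010110110110010111010 = 0b010101110101000100001101011011.
Add column by column in base 2, right to left:
  1+1 = 0 carry 1
  1+1+1 = 1 carry 1
  0+0+1 = 1
  1+1 = 0 carry 1
  1+0+1 = 0 carry 1
  0+0+1 = 1
  1+0 = 1
  0+0 = 0
  1+1 = 0 carry 1
  1+0+1 = 0 carry 1
  0+0+1 = 1
  0+1 = 1
  0+0 = 0
  0+0 = 0
  1+0 = 1
  0+0 = 0
  0+1 = 1
  0+0 = 0
  1+0 = 1
  0+0 = 0
  1+1 = 0 carry 1
  0+0+1 = 1
  1+1 = 0 carry 1
  1+1+1 = 1 carry 1
  1+1+1 = 1 carry 1
  0+1+1 = 0 carry 1
  1+1+1 = 1 carry 1
  0+1+1 = 0 carry 1
  1+1+1 = 1 carry 1
  0+1+1 = 0 carry 1
  final carry 1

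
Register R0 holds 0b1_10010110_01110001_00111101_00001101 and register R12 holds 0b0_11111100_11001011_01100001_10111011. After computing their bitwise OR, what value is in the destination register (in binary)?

0b111111110111110110111110110111111

OR bit by bit (1 where either bit is 1):
  110010110011100010011110100001101
| 011111100110010110110000110111011
= 111111110111110110111110110111111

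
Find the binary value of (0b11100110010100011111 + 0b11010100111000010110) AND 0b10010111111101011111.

Add column by column in base 2, right to left:
  1+0 = 1
  1+1 = 0 carry 1
  1+1+1 = 1 carry 1
  1+0+1 = 0 carry 1
  1+1+1 = 1 carry 1
  0+0+1 = 1
  0+0 = 0
  0+0 = 0
  1+0 = 1
  0+1 = 1
  1+1 = 0 carry 1
  0+1+1 = 0 carry 1
  0+0+1 = 1
  1+0 = 1
  1+1 = 0 carry 1
  0+0+1 = 1
  0+1 = 1
  1+0 = 1
  1+1 = 0 carry 1
  1+1+1 = 1 carry 1
  final carry 1
Sum = 0b110111011001100110101; now AND with 0b10010111111101011111:
  110111011001100110101
& 010010111111101011111
= 010010011001100010101

0b10010011001100010101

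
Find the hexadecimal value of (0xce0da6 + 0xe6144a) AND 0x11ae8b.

Add column by column in base 16, right to left:
  6+a = 0 carry 1
  a+4+1 = f
  d+4 = 1 carry 1
  0+1+1 = 2
  e+6 = 4 carry 1
  c+e+1 = b carry 1
  final carry 1
Sum = 0x1b421f0; now AND with 0x11ae8b:
  1&0=0, b&1=1, 4&1=0, 2&a=2, 1&e=0, f&8=8, 0&b=0

0x102080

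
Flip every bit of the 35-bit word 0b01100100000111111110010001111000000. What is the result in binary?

Invert each bit: 01100100000111111110010001111000000 → 10011011111000000001101110000111111.

0b10011011111000000001101110000111111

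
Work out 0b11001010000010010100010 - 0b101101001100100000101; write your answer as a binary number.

Subtract column by column in base 2:
  0-1 → 1 (borrow)
  1-0-1 → 0
  0-1 → 1 (borrow)
  0-0-1 → 1 (borrow)
  0-0-1 → 1 (borrow)
  1-0-1 → 0
  0-0 → 0
  1-0 → 1
  0-1 → 1 (borrow)
  0-0-1 → 1 (borrow)
  1-0-1 → 0
  0-1 → 1 (borrow)
  0-1-1 → 0 (borrow)
  0-0-1 → 1 (borrow)
  0-0-1 → 1 (borrow)
  0-1-1 → 0 (borrow)
  1-0-1 → 0
  0-1 → 1 (borrow)
  1-1-1 → 1 (borrow)
  0-0-1 → 1 (borrow)
  0-1-1 → 0 (borrow)
  1-0-1 → 0
  1-0 → 1

0b10011100110101110011101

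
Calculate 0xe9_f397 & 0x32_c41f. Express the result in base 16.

0x20c017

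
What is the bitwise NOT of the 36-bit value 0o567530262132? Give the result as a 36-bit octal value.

Each oct digit d becomes 7−d:
  5→2, 6→1, 7→0, 5→2, 3→4, 0→7, 2→5, 6→1, 2→5, 1→6, 3→4, 2→5

0o210247515645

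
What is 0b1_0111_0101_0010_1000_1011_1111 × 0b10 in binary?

0b10111010100101000101111110

Multiply each base-2 digit by 2, carrying:
  1×2 = 2 → write 0 carry 1
  1×2+1 = 3 → write 1 carry 1
  1×2+1 = 3 → write 1 carry 1
  1×2+1 = 3 → write 1 carry 1
  1×2+1 = 3 → write 1 carry 1
  1×2+1 = 3 → write 1 carry 1
  0×2+1 = 1 → write 1
  1×2 = 2 → write 0 carry 1
  0×2+1 = 1 → write 1
  0×2 = 0 → write 0
  0×2 = 0 → write 0
  1×2 = 2 → write 0 carry 1
  0×2+1 = 1 → write 1
  1×2 = 2 → write 0 carry 1
  0×2+1 = 1 → write 1
  0×2 = 0 → write 0
  1×2 = 2 → write 0 carry 1
  0×2+1 = 1 → write 1
  1×2 = 2 → write 0 carry 1
  0×2+1 = 1 → write 1
  1×2 = 2 → write 0 carry 1
  1×2+1 = 3 → write 1 carry 1
  1×2+1 = 3 → write 1 carry 1
  0×2+1 = 1 → write 1
  1×2 = 2 → write 0 carry 1
  remaining carry: 1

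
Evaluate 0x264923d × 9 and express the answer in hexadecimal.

0x15892425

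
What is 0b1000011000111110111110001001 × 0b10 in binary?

Multiply each base-2 digit by 2, carrying:
  1×2 = 2 → write 0 carry 1
  0×2+1 = 1 → write 1
  0×2 = 0 → write 0
  1×2 = 2 → write 0 carry 1
  0×2+1 = 1 → write 1
  0×2 = 0 → write 0
  0×2 = 0 → write 0
  1×2 = 2 → write 0 carry 1
  1×2+1 = 3 → write 1 carry 1
  1×2+1 = 3 → write 1 carry 1
  1×2+1 = 3 → write 1 carry 1
  1×2+1 = 3 → write 1 carry 1
  0×2+1 = 1 → write 1
  1×2 = 2 → write 0 carry 1
  1×2+1 = 3 → write 1 carry 1
  1×2+1 = 3 → write 1 carry 1
  1×2+1 = 3 → write 1 carry 1
  1×2+1 = 3 → write 1 carry 1
  0×2+1 = 1 → write 1
  0×2 = 0 → write 0
  0×2 = 0 → write 0
  1×2 = 2 → write 0 carry 1
  1×2+1 = 3 → write 1 carry 1
  0×2+1 = 1 → write 1
  0×2 = 0 → write 0
  0×2 = 0 → write 0
  0×2 = 0 → write 0
  1×2 = 2 → write 0 carry 1
  remaining carry: 1

0b10000110001111101111100010010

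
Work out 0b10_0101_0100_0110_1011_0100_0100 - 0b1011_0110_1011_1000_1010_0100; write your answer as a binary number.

Subtract column by column in base 2:
  0-0 → 0
  0-0 → 0
  1-1 → 0
  0-0 → 0
  0-0 → 0
  0-1 → 1 (borrow)
  1-0-1 → 0
  0-1 → 1 (borrow)
  1-0-1 → 0
  1-0 → 1
  0-0 → 0
  1-1 → 0
  0-1 → 1 (borrow)
  1-1-1 → 1 (borrow)
  1-0-1 → 0
  0-1 → 1 (borrow)
  0-0-1 → 1 (borrow)
  0-1-1 → 0 (borrow)
  1-1-1 → 1 (borrow)
  0-0-1 → 1 (borrow)
  1-1-1 → 1 (borrow)
  0-1-1 → 0 (borrow)
  1-0-1 → 0
  0-1 → 1 (borrow)
  0-0-1 → 1 (borrow)
  1-0-1 → 0

0b1100111011011001010100000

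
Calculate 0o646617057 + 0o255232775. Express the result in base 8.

0o1124052054

Add column by column in base 8, right to left:
  7+5 = 4 carry 1
  5+7+1 = 5 carry 1
  0+7+1 = 0 carry 1
  7+2+1 = 2 carry 1
  1+3+1 = 5
  6+2 = 0 carry 1
  6+5+1 = 4 carry 1
  4+5+1 = 2 carry 1
  6+2+1 = 1 carry 1
  final carry 1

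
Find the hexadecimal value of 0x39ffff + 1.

0x3a0000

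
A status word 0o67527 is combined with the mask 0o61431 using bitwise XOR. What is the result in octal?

0o06116

XOR each oct digit independently (no carries):
  6^6=0, 7^1=6, 5^4=1, 2^3=1, 7^1=6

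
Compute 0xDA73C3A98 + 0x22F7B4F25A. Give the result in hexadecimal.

0x309EF12CF2

Add column by column in base 16, right to left:
  8+A = 2 carry 1
  9+5+1 = F
  A+2 = C
  3+F = 2 carry 1
  C+4+1 = 1 carry 1
  3+B+1 = F
  7+7 = E
  A+F = 9 carry 1
  D+2+1 = 0 carry 1
  0+2+1 = 3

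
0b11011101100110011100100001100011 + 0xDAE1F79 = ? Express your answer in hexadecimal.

0b11011101100110011100100001100011 = 0xDD99C863 in hexadecimal.
Add column by column in base 16, right to left:
  3+9 = C
  6+7 = D
  8+F = 7 carry 1
  C+1+1 = E
  9+E = 7 carry 1
  9+A+1 = 4 carry 1
  D+D+1 = B carry 1
  D+0+1 = E

0xEB47E7DC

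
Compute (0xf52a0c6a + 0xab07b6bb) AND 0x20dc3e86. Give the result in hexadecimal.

0x20100204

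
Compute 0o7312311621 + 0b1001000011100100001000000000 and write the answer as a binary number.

0b1000100001101111101010110010001

0o7312311621 = 0b111011001010011001001110010001 in binary.
Add column by column in base 2, right to left:
  1+0 = 1
  0+0 = 0
  0+0 = 0
  0+0 = 0
  1+0 = 1
  0+0 = 0
  0+0 = 0
  1+0 = 1
  1+0 = 1
  1+1 = 0 carry 1
  0+0+1 = 1
  0+0 = 0
  1+0 = 1
  0+0 = 0
  0+1 = 1
  1+0 = 1
  1+0 = 1
  0+1 = 1
  0+1 = 1
  1+1 = 0 carry 1
  0+0+1 = 1
  1+0 = 1
  0+0 = 0
  0+0 = 0
  1+1 = 0 carry 1
  1+0+1 = 0 carry 1
  0+0+1 = 1
  1+1 = 0 carry 1
  1+0+1 = 0 carry 1
  1+0+1 = 0 carry 1
  final carry 1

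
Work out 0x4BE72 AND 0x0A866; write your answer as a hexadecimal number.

AND each hex digit independently (no carries):
  4&0=0, B&A=A, E&8=8, 7&6=6, 2&6=2

0x0A862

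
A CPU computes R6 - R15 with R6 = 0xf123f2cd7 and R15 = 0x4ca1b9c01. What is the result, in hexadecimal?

Subtract column by column in base 16:
  7-1 → 6
  d-0 → d
  c-c → 0
  2-9 → 9 (borrow)
  f-b-1 → 3
  3-1 → 2
  2-a → 8 (borrow)
  1-c-1 → 4 (borrow)
  f-4-1 → a

0xa482390d6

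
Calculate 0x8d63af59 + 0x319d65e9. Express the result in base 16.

0xbf011542

Add column by column in base 16, right to left:
  9+9 = 2 carry 1
  5+e+1 = 4 carry 1
  f+5+1 = 5 carry 1
  a+6+1 = 1 carry 1
  3+d+1 = 1 carry 1
  6+9+1 = 0 carry 1
  d+1+1 = f
  8+3 = b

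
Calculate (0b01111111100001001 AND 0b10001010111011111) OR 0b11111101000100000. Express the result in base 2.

0b11111111100101001

0b01111111100001001 AND 0b10001010111011111 = 0b00001010100001001.
Then OR with 0b11111101000100000.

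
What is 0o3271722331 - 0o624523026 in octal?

0o2445177303

Subtract column by column in base 8:
  1-6 → 3 (borrow)
  3-2-1 → 0
  3-0 → 3
  2-3 → 7 (borrow)
  2-2-1 → 7 (borrow)
  7-5-1 → 1
  1-4 → 5 (borrow)
  7-2-1 → 4
  2-6 → 4 (borrow)
  3-0-1 → 2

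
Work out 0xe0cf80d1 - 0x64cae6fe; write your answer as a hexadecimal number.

Subtract column by column in base 16:
  1-e → 3 (borrow)
  d-f-1 → d (borrow)
  0-6-1 → 9 (borrow)
  8-e-1 → 9 (borrow)
  f-a-1 → 4
  c-c → 0
  0-4 → c (borrow)
  e-6-1 → 7

0x7c0499d3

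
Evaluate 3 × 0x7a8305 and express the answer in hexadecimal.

0x16f890f

Multiply each base-16 digit by 3, carrying:
  5×3 = 15 → write f
  0×3 = 0 → write 0
  3×3 = 9 → write 9
  8×3 = 24 → write 8 carry 1
  a×3+1 = 31 → write f carry 1
  7×3+1 = 22 → write 6 carry 1
  remaining carry: 1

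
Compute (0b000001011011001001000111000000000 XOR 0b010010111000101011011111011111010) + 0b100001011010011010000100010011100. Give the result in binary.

First 0b000001011011001001000111000000000 XOR 0b010010111000101011011111011111010 = 0b010011100011100010011000011111010.
Add column by column in base 2, right to left:
  0+0 = 0
  1+0 = 1
  0+1 = 1
  1+1 = 0 carry 1
  1+1+1 = 1 carry 1
  1+0+1 = 0 carry 1
  1+0+1 = 0 carry 1
  1+1+1 = 1 carry 1
  0+0+1 = 1
  0+0 = 0
  0+0 = 0
  0+1 = 1
  1+0 = 1
  1+0 = 1
  0+0 = 0
  0+0 = 0
  1+1 = 0 carry 1
  0+0+1 = 1
  0+1 = 1
  0+1 = 1
  1+0 = 1
  1+0 = 1
  1+1 = 0 carry 1
  0+0+1 = 1
  0+1 = 1
  0+1 = 1
  1+0 = 1
  1+1 = 0 carry 1
  1+0+1 = 0 carry 1
  0+0+1 = 1
  0+0 = 0
  1+0 = 1
  0+1 = 1

0b110100111101111100011100110010110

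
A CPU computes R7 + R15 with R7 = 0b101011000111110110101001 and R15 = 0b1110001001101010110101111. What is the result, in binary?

0b10011100010101001101011000

Add column by column in base 2, right to left:
  1+1 = 0 carry 1
  0+1+1 = 0 carry 1
  0+1+1 = 0 carry 1
  1+1+1 = 1 carry 1
  0+0+1 = 1
  1+1 = 0 carry 1
  0+0+1 = 1
  1+1 = 0 carry 1
  1+1+1 = 1 carry 1
  0+0+1 = 1
  1+1 = 0 carry 1
  1+0+1 = 0 carry 1
  1+1+1 = 1 carry 1
  1+0+1 = 0 carry 1
  1+1+1 = 1 carry 1
  0+1+1 = 0 carry 1
  0+0+1 = 1
  0+0 = 0
  1+1 = 0 carry 1
  1+0+1 = 0 carry 1
  0+0+1 = 1
  1+0 = 1
  0+1 = 1
  1+1 = 0 carry 1
  0+1+1 = 0 carry 1
  final carry 1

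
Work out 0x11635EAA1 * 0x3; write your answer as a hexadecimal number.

0x342A1BFE3

Multiply each base-16 digit by 3, carrying:
  1×3 = 3 → write 3
  A×3 = 30 → write E carry 1
  A×3+1 = 31 → write F carry 1
  E×3+1 = 43 → write B carry 2
  5×3+2 = 17 → write 1 carry 1
  3×3+1 = 10 → write A
  6×3 = 18 → write 2 carry 1
  1×3+1 = 4 → write 4
  1×3 = 3 → write 3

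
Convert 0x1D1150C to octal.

Expand each hex digit to 4 bits: 1=0001 D=1101 1=0001 1=0001 5=0101 0=0000 C=1100.
Group the bits in threes: 001 110 100 010 001 010 100 001 100 → 164212414.

0o164212414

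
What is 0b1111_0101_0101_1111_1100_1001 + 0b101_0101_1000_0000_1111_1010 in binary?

0b1010010101110000011000011

Add column by column in base 2, right to left:
  1+0 = 1
  0+1 = 1
  0+0 = 0
  1+1 = 0 carry 1
  0+1+1 = 0 carry 1
  0+1+1 = 0 carry 1
  1+1+1 = 1 carry 1
  1+1+1 = 1 carry 1
  1+0+1 = 0 carry 1
  1+0+1 = 0 carry 1
  1+0+1 = 0 carry 1
  1+0+1 = 0 carry 1
  1+0+1 = 0 carry 1
  0+0+1 = 1
  1+0 = 1
  0+1 = 1
  1+1 = 0 carry 1
  0+0+1 = 1
  1+1 = 0 carry 1
  0+0+1 = 1
  1+1 = 0 carry 1
  1+0+1 = 0 carry 1
  1+1+1 = 1 carry 1
  1+0+1 = 0 carry 1
  final carry 1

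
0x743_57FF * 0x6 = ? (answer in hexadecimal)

0x2B940FFA

Multiply each base-16 digit by 6, carrying:
  F×6 = 90 → write A carry 5
  F×6+5 = 95 → write F carry 5
  7×6+5 = 47 → write F carry 2
  5×6+2 = 32 → write 0 carry 2
  3×6+2 = 20 → write 4 carry 1
  4×6+1 = 25 → write 9 carry 1
  7×6+1 = 43 → write B carry 2
  remaining carry: 2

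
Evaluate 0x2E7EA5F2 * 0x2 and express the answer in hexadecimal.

0x5CFD4BE4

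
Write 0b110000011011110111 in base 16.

0x306f7

Group the bits into nibbles: 0011 0000 0110 1111 0111 → 306f7.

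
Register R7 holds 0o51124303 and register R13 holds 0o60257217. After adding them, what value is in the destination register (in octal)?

Add column by column in base 8, right to left:
  3+7 = 2 carry 1
  0+1+1 = 2
  3+2 = 5
  4+7 = 3 carry 1
  2+5+1 = 0 carry 1
  1+2+1 = 4
  1+0 = 1
  5+6 = 3 carry 1
  final carry 1

0o131403522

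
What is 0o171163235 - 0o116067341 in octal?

0o53073674

Subtract column by column in base 8:
  5-1 → 4
  3-4 → 7 (borrow)
  2-3-1 → 6 (borrow)
  3-7-1 → 3 (borrow)
  6-6-1 → 7 (borrow)
  1-0-1 → 0
  1-6 → 3 (borrow)
  7-1-1 → 5
  1-1 → 0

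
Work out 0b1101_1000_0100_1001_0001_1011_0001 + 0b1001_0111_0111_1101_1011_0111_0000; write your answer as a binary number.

0b10110111111000110110100100001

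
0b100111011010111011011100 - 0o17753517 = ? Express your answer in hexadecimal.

0x5dd78d

0b100111011010111011011100 = 0x9daedc in hexadecimal.
0o17753517 = 0x3fd74f in hexadecimal.
Subtract column by column in base 16:
  c-f → d (borrow)
  d-4-1 → 8
  e-7 → 7
  a-d → d (borrow)
  d-f-1 → d (borrow)
  9-3-1 → 5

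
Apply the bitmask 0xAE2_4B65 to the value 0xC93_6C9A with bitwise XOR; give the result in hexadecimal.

XOR each hex digit independently (no carries):
  C^A=6, 9^E=7, 3^2=1, 6^4=2, C^B=7, 9^6=F, A^5=F

0x67127FF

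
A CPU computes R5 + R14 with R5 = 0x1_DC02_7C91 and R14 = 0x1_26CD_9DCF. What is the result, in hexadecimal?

Add column by column in base 16, right to left:
  1+F = 0 carry 1
  9+C+1 = 6 carry 1
  C+D+1 = A carry 1
  7+9+1 = 1 carry 1
  2+D+1 = 0 carry 1
  0+C+1 = D
  C+6 = 2 carry 1
  D+2+1 = 0 carry 1
  1+1+1 = 3

0x302D01A60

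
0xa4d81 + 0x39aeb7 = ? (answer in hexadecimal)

Add column by column in base 16, right to left:
  1+7 = 8
  8+b = 3 carry 1
  d+e+1 = c carry 1
  4+a+1 = f
  a+9 = 3 carry 1
  0+3+1 = 4

0x43fc38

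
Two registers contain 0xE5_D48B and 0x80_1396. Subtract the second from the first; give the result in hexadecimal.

Subtract column by column in base 16:
  B-6 → 5
  8-9 → F (borrow)
  4-3-1 → 0
  D-1 → C
  5-0 → 5
  E-8 → 6

0x65C0F5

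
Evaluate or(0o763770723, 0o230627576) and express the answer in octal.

0o773777777

OR each oct digit independently (no carries):
  7|2=7, 6|3=7, 3|0=3, 7|6=7, 7|2=7, 0|7=7, 7|5=7, 2|7=7, 3|6=7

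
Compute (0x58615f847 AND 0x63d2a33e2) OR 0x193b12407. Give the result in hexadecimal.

0x58615f847 AND 0x63d2a33e2 = 0x404003042.
Then OR with 0x193b12407.

0x597b13447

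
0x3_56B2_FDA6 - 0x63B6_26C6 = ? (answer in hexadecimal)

Subtract column by column in base 16:
  6-6 → 0
  A-C → E (borrow)
  D-6-1 → 6
  F-2 → D
  2-6 → C (borrow)
  B-B-1 → F (borrow)
  6-3-1 → 2
  5-6 → F (borrow)
  3-0-1 → 2

0x2F2FCD6E0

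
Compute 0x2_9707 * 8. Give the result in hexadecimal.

0x14B838

Multiply each base-16 digit by 8, carrying:
  7×8 = 56 → write 8 carry 3
  0×8+3 = 3 → write 3
  7×8 = 56 → write 8 carry 3
  9×8+3 = 75 → write B carry 4
  2×8+4 = 20 → write 4 carry 1
  remaining carry: 1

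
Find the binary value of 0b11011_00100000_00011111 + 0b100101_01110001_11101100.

0b10000001001001000001011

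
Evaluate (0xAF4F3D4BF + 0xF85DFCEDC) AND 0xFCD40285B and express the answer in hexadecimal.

0xA4840201B

Add column by column in base 16, right to left:
  F+C = B carry 1
  B+D+1 = 9 carry 1
  4+E+1 = 3 carry 1
  D+C+1 = A carry 1
  3+F+1 = 3 carry 1
  F+D+1 = D carry 1
  4+5+1 = A
  F+8 = 7 carry 1
  A+F+1 = A carry 1
  final carry 1
Sum = 0x1A7AD3A39B; now AND with 0xFCD40285B:
  1&0=0, A&F=A, 7&C=4, A&D=8, D&4=4, 3&0=0, A&2=2, 3&8=0, 9&5=1, B&B=B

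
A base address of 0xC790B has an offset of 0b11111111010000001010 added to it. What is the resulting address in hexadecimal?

0x1C6D15

0b11111111010000001010 = 0xFF40A in hexadecimal.
Add column by column in base 16, right to left:
  B+A = 5 carry 1
  0+0+1 = 1
  9+4 = D
  7+F = 6 carry 1
  C+F+1 = C carry 1
  final carry 1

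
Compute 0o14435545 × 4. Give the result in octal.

0o62166624

Multiply each base-8 digit by 4, carrying:
  5×4 = 20 → write 4 carry 2
  4×4+2 = 18 → write 2 carry 2
  5×4+2 = 22 → write 6 carry 2
  5×4+2 = 22 → write 6 carry 2
  3×4+2 = 14 → write 6 carry 1
  4×4+1 = 17 → write 1 carry 2
  4×4+2 = 18 → write 2 carry 2
  1×4+2 = 6 → write 6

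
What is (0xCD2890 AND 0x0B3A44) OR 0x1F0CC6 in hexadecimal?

0x1F2CC6

0xCD2890 AND 0x0B3A44 = 0x092800.
Then OR with 0x1F0CC6.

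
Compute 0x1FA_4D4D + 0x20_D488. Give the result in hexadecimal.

Add column by column in base 16, right to left:
  D+8 = 5 carry 1
  4+8+1 = D
  D+4 = 1 carry 1
  4+D+1 = 2 carry 1
  A+0+1 = B
  F+2 = 1 carry 1
  1+0+1 = 2

0x21B21D5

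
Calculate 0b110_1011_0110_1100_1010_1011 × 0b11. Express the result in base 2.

Multiply each base-2 digit by 3, carrying:
  1×3 = 3 → write 1 carry 1
  1×3+1 = 4 → write 0 carry 2
  0×3+2 = 2 → write 0 carry 1
  1×3+1 = 4 → write 0 carry 2
  0×3+2 = 2 → write 0 carry 1
  1×3+1 = 4 → write 0 carry 2
  0×3+2 = 2 → write 0 carry 1
  1×3+1 = 4 → write 0 carry 2
  0×3+2 = 2 → write 0 carry 1
  0×3+1 = 1 → write 1
  1×3 = 3 → write 1 carry 1
  1×3+1 = 4 → write 0 carry 2
  0×3+2 = 2 → write 0 carry 1
  1×3+1 = 4 → write 0 carry 2
  1×3+2 = 5 → write 1 carry 2
  0×3+2 = 2 → write 0 carry 1
  1×3+1 = 4 → write 0 carry 2
  1×3+2 = 5 → write 1 carry 2
  0×3+2 = 2 → write 0 carry 1
  1×3+1 = 4 → write 0 carry 2
  0×3+2 = 2 → write 0 carry 1
  1×3+1 = 4 → write 0 carry 2
  1×3+2 = 5 → write 1 carry 2
  remaining carry: 10

0b1010000100100011000000001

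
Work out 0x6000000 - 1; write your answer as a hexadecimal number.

The trailing 6 digits are 0, so subtracting 1 borrows through: they become F and the next digit up decrements.

0x5FFFFFF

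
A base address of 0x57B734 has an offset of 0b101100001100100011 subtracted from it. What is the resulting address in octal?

0o25172021

0x57B734 = 0o25733464 in octal.
0b101100001100100011 = 0o541443 in octal.
Subtract column by column in base 8:
  4-3 → 1
  6-4 → 2
  4-4 → 0
  3-1 → 2
  3-4 → 7 (borrow)
  7-5-1 → 1
  5-0 → 5
  2-0 → 2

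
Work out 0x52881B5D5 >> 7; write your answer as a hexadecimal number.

0xA51036B

7 bits is not a whole number of base-16 digits; in binary: 10100101000100000011011010111010101 >> 7 = 1010010100010000001101101011.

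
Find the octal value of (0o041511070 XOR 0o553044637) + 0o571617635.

0o1304375504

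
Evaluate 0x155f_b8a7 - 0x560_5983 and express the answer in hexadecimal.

Subtract column by column in base 16:
  7-3 → 4
  a-8 → 2
  8-9 → f (borrow)
  b-5-1 → 5
  f-0 → f
  5-6 → f (borrow)
  5-5-1 → f (borrow)
  1-0-1 → 0

0xfff5f24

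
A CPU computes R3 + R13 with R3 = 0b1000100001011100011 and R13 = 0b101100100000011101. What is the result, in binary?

0b1110000101100000000

Add column by column in base 2, right to left:
  1+1 = 0 carry 1
  1+0+1 = 0 carry 1
  0+1+1 = 0 carry 1
  0+1+1 = 0 carry 1
  0+1+1 = 0 carry 1
  1+0+1 = 0 carry 1
  1+0+1 = 0 carry 1
  1+0+1 = 0 carry 1
  0+0+1 = 1
  1+0 = 1
  0+0 = 0
  0+1 = 1
  0+0 = 0
  0+0 = 0
  1+1 = 0 carry 1
  0+1+1 = 0 carry 1
  0+0+1 = 1
  0+1 = 1
  1+0 = 1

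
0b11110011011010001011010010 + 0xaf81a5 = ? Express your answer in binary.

0xaf81a5 = 0b101011111000000110100101 in binary.
Add column by column in base 2, right to left:
  0+1 = 1
  1+0 = 1
  0+1 = 1
  0+0 = 0
  1+0 = 1
  0+1 = 1
  1+0 = 1
  1+1 = 0 carry 1
  0+1+1 = 0 carry 1
  1+0+1 = 0 carry 1
  0+0+1 = 1
  0+0 = 0
  0+0 = 0
  1+0 = 1
  0+0 = 0
  1+1 = 0 carry 1
  1+1+1 = 1 carry 1
  0+1+1 = 0 carry 1
  1+1+1 = 1 carry 1
  1+1+1 = 1 carry 1
  0+0+1 = 1
  0+1 = 1
  1+0 = 1
  1+1 = 0 carry 1
  1+0+1 = 0 carry 1
  1+0+1 = 0 carry 1
  final carry 1

0b100011111010010010001110111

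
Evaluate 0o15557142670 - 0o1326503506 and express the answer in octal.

0o14230437162

Subtract column by column in base 8:
  0-6 → 2 (borrow)
  7-0-1 → 6
  6-5 → 1
  2-3 → 7 (borrow)
  4-0-1 → 3
  1-5 → 4 (borrow)
  7-6-1 → 0
  5-2 → 3
  5-3 → 2
  5-1 → 4
  1-0 → 1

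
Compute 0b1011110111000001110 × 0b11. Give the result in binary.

0b100011100101000101010

Multiply each base-2 digit by 3, carrying:
  0×3 = 0 → write 0
  1×3 = 3 → write 1 carry 1
  1×3+1 = 4 → write 0 carry 2
  1×3+2 = 5 → write 1 carry 2
  0×3+2 = 2 → write 0 carry 1
  0×3+1 = 1 → write 1
  0×3 = 0 → write 0
  0×3 = 0 → write 0
  0×3 = 0 → write 0
  1×3 = 3 → write 1 carry 1
  1×3+1 = 4 → write 0 carry 2
  1×3+2 = 5 → write 1 carry 2
  0×3+2 = 2 → write 0 carry 1
  1×3+1 = 4 → write 0 carry 2
  1×3+2 = 5 → write 1 carry 2
  1×3+2 = 5 → write 1 carry 2
  1×3+2 = 5 → write 1 carry 2
  0×3+2 = 2 → write 0 carry 1
  1×3+1 = 4 → write 0 carry 2
  remaining carry: 10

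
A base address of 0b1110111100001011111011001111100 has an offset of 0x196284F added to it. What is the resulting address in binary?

0b1111001000111000001111011001011

0x196284F = 0b1100101100010100001001111 in binary.
Add column by column in base 2, right to left:
  0+1 = 1
  0+1 = 1
  1+1 = 0 carry 1
  1+1+1 = 1 carry 1
  1+0+1 = 0 carry 1
  1+0+1 = 0 carry 1
  1+1+1 = 1 carry 1
  0+0+1 = 1
  0+0 = 0
  1+0 = 1
  1+0 = 1
  0+1 = 1
  1+0 = 1
  1+1 = 0 carry 1
  1+0+1 = 0 carry 1
  1+0+1 = 0 carry 1
  1+0+1 = 0 carry 1
  0+1+1 = 0 carry 1
  1+1+1 = 1 carry 1
  0+0+1 = 1
  0+1 = 1
  0+0 = 0
  0+0 = 0
  1+1 = 0 carry 1
  1+1+1 = 1 carry 1
  1+0+1 = 0 carry 1
  1+0+1 = 0 carry 1
  0+0+1 = 1
  1+0 = 1
  1+0 = 1
  1+0 = 1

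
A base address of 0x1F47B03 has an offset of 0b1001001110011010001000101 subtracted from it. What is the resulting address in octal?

0x1F47B03 = 0o175075403 in octal.
0b1001001110011010001000101 = 0o111632105 in octal.
Subtract column by column in base 8:
  3-5 → 6 (borrow)
  0-0-1 → 7 (borrow)
  4-1-1 → 2
  5-2 → 3
  7-3 → 4
  0-6 → 2 (borrow)
  5-1-1 → 3
  7-1 → 6
  1-1 → 0

0o63243276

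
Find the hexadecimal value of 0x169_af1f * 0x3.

0x43d0d5d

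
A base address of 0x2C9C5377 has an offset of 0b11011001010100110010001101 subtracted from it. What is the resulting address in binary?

0x2C9C5377 = 0b101100100111000101001101110111 in binary.
Subtract column by column in base 2:
  1-1 → 0
  1-0 → 1
  1-1 → 0
  0-1 → 1 (borrow)
  1-0-1 → 0
  1-0 → 1
  1-0 → 1
  0-1 → 1 (borrow)
  1-0-1 → 0
  1-0 → 1
  0-1 → 1 (borrow)
  0-1-1 → 0 (borrow)
  1-0-1 → 0
  0-0 → 0
  1-1 → 0
  0-0 → 0
  0-1 → 1 (borrow)
  0-0-1 → 1 (borrow)
  1-1-1 → 1 (borrow)
  1-0-1 → 0
  1-0 → 1
  0-1 → 1 (borrow)
  0-1-1 → 0 (borrow)
  1-0-1 → 0
  0-1 → 1 (borrow)
  0-1-1 → 0 (borrow)
  1-0-1 → 0
  1-0 → 1
  0-0 → 0
  1-0 → 1

0b101001001101110000011011101010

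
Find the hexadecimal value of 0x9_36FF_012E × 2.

0x126DFE025C

Multiply each base-16 digit by 2, carrying:
  E×2 = 28 → write C carry 1
  2×2+1 = 5 → write 5
  1×2 = 2 → write 2
  0×2 = 0 → write 0
  F×2 = 30 → write E carry 1
  F×2+1 = 31 → write F carry 1
  6×2+1 = 13 → write D
  3×2 = 6 → write 6
  9×2 = 18 → write 2 carry 1
  remaining carry: 1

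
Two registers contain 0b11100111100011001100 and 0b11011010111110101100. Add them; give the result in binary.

Add column by column in base 2, right to left:
  0+0 = 0
  0+0 = 0
  1+1 = 0 carry 1
  1+1+1 = 1 carry 1
  0+0+1 = 1
  0+1 = 1
  1+0 = 1
  1+1 = 0 carry 1
  0+1+1 = 0 carry 1
  0+1+1 = 0 carry 1
  0+1+1 = 0 carry 1
  1+1+1 = 1 carry 1
  1+0+1 = 0 carry 1
  1+1+1 = 1 carry 1
  1+0+1 = 0 carry 1
  0+1+1 = 0 carry 1
  0+1+1 = 0 carry 1
  1+0+1 = 0 carry 1
  1+1+1 = 1 carry 1
  1+1+1 = 1 carry 1
  final carry 1

0b111000010100001111000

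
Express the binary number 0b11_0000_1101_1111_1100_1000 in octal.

Group the bits in threes: 001 100 001 101 111 111 001 000 → 14157710.

0o14157710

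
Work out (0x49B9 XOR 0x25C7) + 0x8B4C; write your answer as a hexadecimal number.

0xF7CA

First 0x49B9 XOR 0x25C7 = 0x6C7E.
Add column by column in base 16, right to left:
  E+C = A carry 1
  7+4+1 = C
  C+B = 7 carry 1
  6+8+1 = F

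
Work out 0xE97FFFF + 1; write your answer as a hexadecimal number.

The trailing 4 digits are F (max in base 16), so adding 1 cascades: they roll to 0 and the next digit up increments.

0xE980000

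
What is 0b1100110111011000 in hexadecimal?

Group the bits into nibbles: 1100 1101 1101 1000 → CDD8.

0xCDD8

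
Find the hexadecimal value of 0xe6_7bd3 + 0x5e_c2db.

Add column by column in base 16, right to left:
  3+b = e
  d+d = a carry 1
  b+2+1 = e
  7+c = 3 carry 1
  6+e+1 = 5 carry 1
  e+5+1 = 4 carry 1
  final carry 1

0x1453eae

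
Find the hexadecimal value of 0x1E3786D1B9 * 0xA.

0x12E2B44313A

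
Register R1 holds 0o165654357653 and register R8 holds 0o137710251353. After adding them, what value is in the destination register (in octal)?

0o325564631226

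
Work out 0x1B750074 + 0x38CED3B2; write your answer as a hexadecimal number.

0x5443D426

Add column by column in base 16, right to left:
  4+2 = 6
  7+B = 2 carry 1
  0+3+1 = 4
  0+D = D
  5+E = 3 carry 1
  7+C+1 = 4 carry 1
  B+8+1 = 4 carry 1
  1+3+1 = 5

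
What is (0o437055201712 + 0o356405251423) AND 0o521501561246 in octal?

0o1400441204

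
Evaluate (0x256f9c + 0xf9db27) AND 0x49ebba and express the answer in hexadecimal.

Add column by column in base 16, right to left:
  c+7 = 3 carry 1
  9+2+1 = c
  f+b = a carry 1
  6+d+1 = 4 carry 1
  5+9+1 = f
  2+f = 1 carry 1
  final carry 1
Sum = 0x11f4ac3; now AND with 0x49ebba:
  1&0=0, 1&4=0, f&9=9, 4&e=4, a&b=a, c&b=8, 3&a=2

0x94a82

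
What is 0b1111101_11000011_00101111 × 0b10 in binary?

Multiply each base-2 digit by 2, carrying:
  1×2 = 2 → write 0 carry 1
  1×2+1 = 3 → write 1 carry 1
  1×2+1 = 3 → write 1 carry 1
  1×2+1 = 3 → write 1 carry 1
  0×2+1 = 1 → write 1
  1×2 = 2 → write 0 carry 1
  0×2+1 = 1 → write 1
  0×2 = 0 → write 0
  1×2 = 2 → write 0 carry 1
  1×2+1 = 3 → write 1 carry 1
  0×2+1 = 1 → write 1
  0×2 = 0 → write 0
  0×2 = 0 → write 0
  0×2 = 0 → write 0
  1×2 = 2 → write 0 carry 1
  1×2+1 = 3 → write 1 carry 1
  1×2+1 = 3 → write 1 carry 1
  0×2+1 = 1 → write 1
  1×2 = 2 → write 0 carry 1
  1×2+1 = 3 → write 1 carry 1
  1×2+1 = 3 → write 1 carry 1
  1×2+1 = 3 → write 1 carry 1
  1×2+1 = 3 → write 1 carry 1
  remaining carry: 1

0b111110111000011001011110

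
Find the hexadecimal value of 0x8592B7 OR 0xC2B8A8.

OR each hex digit independently (no carries):
  8|C=C, 5|2=7, 9|B=B, 2|8=A, B|A=B, 7|8=F

0xC7BABF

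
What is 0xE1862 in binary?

Expand each hex digit to 4 bits: E=1110 1=0001 8=1000 6=0110 2=0010.

0b11100001100001100010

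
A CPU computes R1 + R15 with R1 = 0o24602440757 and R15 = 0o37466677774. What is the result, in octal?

0o64271340753

Add column by column in base 8, right to left:
  7+4 = 3 carry 1
  5+7+1 = 5 carry 1
  7+7+1 = 7 carry 1
  0+7+1 = 0 carry 1
  4+7+1 = 4 carry 1
  4+6+1 = 3 carry 1
  2+6+1 = 1 carry 1
  0+6+1 = 7
  6+4 = 2 carry 1
  4+7+1 = 4 carry 1
  2+3+1 = 6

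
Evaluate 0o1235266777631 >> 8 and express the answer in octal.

0o2472555777

8 bits is not a whole number of base-8 digits; in binary: 1010011101010110110111111111110011001 >> 8 = 10100111010101101101111111111.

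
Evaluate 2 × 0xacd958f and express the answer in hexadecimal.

0x159b2b1e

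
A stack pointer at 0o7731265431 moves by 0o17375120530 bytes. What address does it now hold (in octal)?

Add column by column in base 8, right to left:
  1+0 = 1
  3+3 = 6
  4+5 = 1 carry 1
  5+0+1 = 6
  6+2 = 0 carry 1
  2+1+1 = 4
  1+5 = 6
  3+7 = 2 carry 1
  7+3+1 = 3 carry 1
  7+7+1 = 7 carry 1
  0+1+1 = 2

0o27326406161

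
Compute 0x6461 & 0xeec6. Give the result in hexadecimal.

AND each hex digit independently (no carries):
  6&e=6, 4&e=4, 6&c=4, 1&6=0

0x6440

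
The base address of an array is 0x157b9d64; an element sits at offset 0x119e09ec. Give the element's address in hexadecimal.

0x2719a750

Add column by column in base 16, right to left:
  4+c = 0 carry 1
  6+e+1 = 5 carry 1
  d+9+1 = 7 carry 1
  9+0+1 = a
  b+e = 9 carry 1
  7+9+1 = 1 carry 1
  5+1+1 = 7
  1+1 = 2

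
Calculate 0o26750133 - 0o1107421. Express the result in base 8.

0o25640512

Subtract column by column in base 8:
  3-1 → 2
  3-2 → 1
  1-4 → 5 (borrow)
  0-7-1 → 0 (borrow)
  5-0-1 → 4
  7-1 → 6
  6-1 → 5
  2-0 → 2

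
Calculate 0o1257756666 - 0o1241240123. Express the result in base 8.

0o16516543

Subtract column by column in base 8:
  6-3 → 3
  6-2 → 4
  6-1 → 5
  6-0 → 6
  5-4 → 1
  7-2 → 5
  7-1 → 6
  5-4 → 1
  2-2 → 0
  1-1 → 0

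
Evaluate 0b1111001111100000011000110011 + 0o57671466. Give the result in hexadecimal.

0xffd7969

0b1111001111100000011000110011 = 0xf3e0633 in hexadecimal.
0o57671466 = 0xbf7336 in hexadecimal.
Add column by column in base 16, right to left:
  3+6 = 9
  3+3 = 6
  6+3 = 9
  0+7 = 7
  e+f = d carry 1
  3+b+1 = f
  f+0 = f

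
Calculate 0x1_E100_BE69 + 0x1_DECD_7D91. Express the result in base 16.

Add column by column in base 16, right to left:
  9+1 = A
  6+9 = F
  E+D = B carry 1
  B+7+1 = 3 carry 1
  0+D+1 = E
  0+C = C
  1+E = F
  E+D = B carry 1
  1+1+1 = 3

0x3BFCE3BFA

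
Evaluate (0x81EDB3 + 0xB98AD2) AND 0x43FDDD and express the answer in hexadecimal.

Add column by column in base 16, right to left:
  3+2 = 5
  B+D = 8 carry 1
  D+A+1 = 8 carry 1
  E+8+1 = 7 carry 1
  1+9+1 = B
  8+B = 3 carry 1
  final carry 1
Sum = 0x13B7885; now AND with 0x43FDDD:
  1&0=0, 3&4=0, B&3=3, 7&F=7, 8&D=8, 8&D=8, 5&D=5

0x37885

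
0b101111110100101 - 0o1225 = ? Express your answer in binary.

0o1225 = 0b1010010101 in binary.
Subtract column by column in base 2:
  1-1 → 0
  0-0 → 0
  1-1 → 0
  0-0 → 0
  0-1 → 1 (borrow)
  1-0-1 → 0
  0-0 → 0
  1-1 → 0
  1-0 → 1
  1-1 → 0
  1-0 → 1
  1-0 → 1
  1-0 → 1
  0-0 → 0
  1-0 → 1

0b101110100010000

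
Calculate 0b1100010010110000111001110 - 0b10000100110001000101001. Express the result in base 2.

Subtract column by column in base 2:
  0-1 → 1 (borrow)
  1-0-1 → 0
  1-0 → 1
  1-1 → 0
  0-0 → 0
  0-1 → 1 (borrow)
  1-0-1 → 0
  1-0 → 1
  1-0 → 1
  0-1 → 1 (borrow)
  0-0-1 → 1 (borrow)
  0-0-1 → 1 (borrow)
  0-0-1 → 1 (borrow)
  1-1-1 → 1 (borrow)
  1-1-1 → 1 (borrow)
  0-0-1 → 1 (borrow)
  1-0-1 → 0
  0-1 → 1 (borrow)
  0-0-1 → 1 (borrow)
  1-0-1 → 0
  0-0 → 0
  0-0 → 0
  0-1 → 1 (borrow)
  1-0-1 → 0
  1-0 → 1

0b1010001101111111110100101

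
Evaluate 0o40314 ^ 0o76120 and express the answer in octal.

XOR each oct digit independently (no carries):
  4^7=3, 0^6=6, 3^1=2, 1^2=3, 4^0=4

0o36234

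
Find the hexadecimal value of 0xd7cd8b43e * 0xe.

0xbcd3d9db64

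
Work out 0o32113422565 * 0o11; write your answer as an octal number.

Multiply each base-8 digit by 9, carrying:
  5×9 = 45 → write 5 carry 5
  6×9+5 = 59 → write 3 carry 7
  5×9+7 = 52 → write 4 carry 6
  2×9+6 = 24 → write 0 carry 3
  2×9+3 = 21 → write 5 carry 2
  4×9+2 = 38 → write 6 carry 4
  3×9+4 = 31 → write 7 carry 3
  1×9+3 = 12 → write 4 carry 1
  1×9+1 = 10 → write 2 carry 1
  2×9+1 = 19 → write 3 carry 2
  3×9+2 = 29 → write 5 carry 3
  remaining carry: 3

0o353247650435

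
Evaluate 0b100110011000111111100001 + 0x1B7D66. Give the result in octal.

0b100110011000111111100001 = 0o46307741 in octal.
0x1B7D66 = 0o6676546 in octal.
Add column by column in base 8, right to left:
  1+6 = 7
  4+4 = 0 carry 1
  7+5+1 = 5 carry 1
  7+6+1 = 6 carry 1
  0+7+1 = 0 carry 1
  3+6+1 = 2 carry 1
  6+6+1 = 5 carry 1
  4+0+1 = 5

0o55206507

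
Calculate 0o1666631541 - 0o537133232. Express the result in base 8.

0o1127476307

Subtract column by column in base 8:
  1-2 → 7 (borrow)
  4-3-1 → 0
  5-2 → 3
  1-3 → 6 (borrow)
  3-3-1 → 7 (borrow)
  6-1-1 → 4
  6-7 → 7 (borrow)
  6-3-1 → 2
  6-5 → 1
  1-0 → 1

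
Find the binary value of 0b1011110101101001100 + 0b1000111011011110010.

Add column by column in base 2, right to left:
  0+0 = 0
  0+1 = 1
  1+0 = 1
  1+0 = 1
  0+1 = 1
  0+1 = 1
  1+1 = 0 carry 1
  0+1+1 = 0 carry 1
  1+0+1 = 0 carry 1
  1+1+1 = 1 carry 1
  0+1+1 = 0 carry 1
  1+0+1 = 0 carry 1
  0+1+1 = 0 carry 1
  1+1+1 = 1 carry 1
  1+1+1 = 1 carry 1
  1+0+1 = 0 carry 1
  1+0+1 = 0 carry 1
  0+0+1 = 1
  1+1 = 0 carry 1
  final carry 1

0b10100110001000111110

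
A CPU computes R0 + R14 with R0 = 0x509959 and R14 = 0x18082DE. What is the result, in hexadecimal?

0x1D11C37

Add column by column in base 16, right to left:
  9+E = 7 carry 1
  5+D+1 = 3 carry 1
  9+2+1 = C
  9+8 = 1 carry 1
  0+0+1 = 1
  5+8 = D
  0+1 = 1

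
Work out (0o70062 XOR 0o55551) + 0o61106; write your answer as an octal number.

0o106641

First 0o70062 XOR 0o55551 = 0o25533.
Add column by column in base 8, right to left:
  3+6 = 1 carry 1
  3+0+1 = 4
  5+1 = 6
  5+1 = 6
  2+6 = 0 carry 1
  final carry 1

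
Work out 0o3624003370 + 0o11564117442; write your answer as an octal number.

Add column by column in base 8, right to left:
  0+2 = 2
  7+4 = 3 carry 1
  3+4+1 = 0 carry 1
  3+7+1 = 3 carry 1
  0+1+1 = 2
  0+1 = 1
  4+4 = 0 carry 1
  2+6+1 = 1 carry 1
  6+5+1 = 4 carry 1
  3+1+1 = 5
  0+1 = 1

0o15410123032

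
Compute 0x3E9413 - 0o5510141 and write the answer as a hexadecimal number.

0o5510141 = 0x169061 in hexadecimal.
Subtract column by column in base 16:
  3-1 → 2
  1-6 → B (borrow)
  4-0-1 → 3
  9-9 → 0
  E-6 → 8
  3-1 → 2

0x2803B2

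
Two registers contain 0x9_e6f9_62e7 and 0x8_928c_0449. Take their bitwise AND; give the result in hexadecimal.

AND each hex digit independently (no carries):
  9&8=8, e&9=8, 6&2=2, f&8=8, 9&c=8, 6&0=0, 2&4=0, e&4=4, 7&9=1

0x882880041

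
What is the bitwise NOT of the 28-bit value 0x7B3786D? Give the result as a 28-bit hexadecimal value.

0x84C8792

Each hex digit d becomes F−d:
  7→8, B→4, 3→C, 7→8, 8→7, 6→9, D→2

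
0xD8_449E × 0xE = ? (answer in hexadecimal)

Multiply each base-16 digit by 14, carrying:
  E×14 = 196 → write 4 carry 12
  9×14+12 = 138 → write A carry 8
  4×14+8 = 64 → write 0 carry 4
  4×14+4 = 60 → write C carry 3
  8×14+3 = 115 → write 3 carry 7
  D×14+7 = 189 → write D carry 11
  remaining carry: B

0xBD3C0A4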